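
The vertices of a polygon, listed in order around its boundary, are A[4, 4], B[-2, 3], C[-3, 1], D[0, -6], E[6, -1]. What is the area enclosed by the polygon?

54.5

Apply the surveyor's formula: 2A = Σ (x_i·y_{i+1} − x_{i+1}·y_i), indices taken mod 5.
Cross-terms: 20, 7, 18, 36, 28  ⇒  Σ = 109
Area = |Σ|/2 = 54.5.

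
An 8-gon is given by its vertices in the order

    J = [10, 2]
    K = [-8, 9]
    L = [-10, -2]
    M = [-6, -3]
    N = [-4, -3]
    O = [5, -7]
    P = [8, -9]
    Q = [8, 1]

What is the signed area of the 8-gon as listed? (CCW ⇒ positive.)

188

Apply the surveyor's formula: 2A = Σ (x_i·y_{i+1} − x_{i+1}·y_i), indices taken mod 8.
Cross-terms: 106, 106, 18, 6, 43, 11, 80, 6  ⇒  Σ = 376
Signed area = Σ/2 = 188 (positive ⇒ counter-clockwise traversal).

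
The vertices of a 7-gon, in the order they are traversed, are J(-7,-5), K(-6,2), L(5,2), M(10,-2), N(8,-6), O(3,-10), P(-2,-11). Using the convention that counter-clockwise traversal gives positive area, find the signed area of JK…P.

Apply the surveyor's formula: 2A = Σ (x_i·y_{i+1} − x_{i+1}·y_i), indices taken mod 7.
Cross-terms: -44, -22, -30, -44, -62, -53, -67  ⇒  Σ = -322
Signed area = Σ/2 = -161 (negative ⇒ clockwise traversal).

-161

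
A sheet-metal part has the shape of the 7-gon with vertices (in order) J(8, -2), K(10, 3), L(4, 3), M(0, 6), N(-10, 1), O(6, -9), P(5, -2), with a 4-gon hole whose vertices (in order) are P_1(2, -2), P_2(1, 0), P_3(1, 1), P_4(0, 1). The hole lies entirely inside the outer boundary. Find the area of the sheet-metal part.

133.5

Outer boundary:
Apply the shoelace formula: 2A = Σ (x_i·y_{i+1} − x_{i+1}·y_i), indices taken mod 7.
Cross-terms: 44, 18, 24, 60, 84, 33, 6  ⇒  Σ = 269
Area = |Σ|/2 = 134.5.
Hole:
Σ = (2) + (1) + (1) + (-2) = 2
Area = |Σ|/2 = 1.
Net area = 134.5 − 1 = 133.5.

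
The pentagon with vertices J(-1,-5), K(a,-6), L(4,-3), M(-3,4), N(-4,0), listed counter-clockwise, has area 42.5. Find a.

The doubled signed area Σ (x_i y_{i+1} − x_{i+1} y_i) is linear in a.
With a=0 it equals 73; the coefficient of a is 2 (from the two edges through K).
So 2·a + 73 = 2·42.5 = 85 ⇒ a = 6.

6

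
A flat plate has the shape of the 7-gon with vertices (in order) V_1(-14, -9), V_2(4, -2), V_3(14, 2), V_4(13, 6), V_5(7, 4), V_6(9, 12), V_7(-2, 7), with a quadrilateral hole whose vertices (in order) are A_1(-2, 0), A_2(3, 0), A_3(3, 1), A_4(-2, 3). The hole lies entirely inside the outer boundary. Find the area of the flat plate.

199.5

Outer boundary:
Apply the surveyor's formula: 2A = Σ (x_i·y_{i+1} − x_{i+1}·y_i), indices taken mod 7.
Σ = (64) + (36) + (58) + (10) + (48) + (87) + (116) = 419
Area = |Σ|/2 = 209.5.
Hole:
Cross-terms: 0, 3, 11, 6  ⇒  Σ = 20
Area = |Σ|/2 = 10.
Net area = 209.5 − 10 = 199.5.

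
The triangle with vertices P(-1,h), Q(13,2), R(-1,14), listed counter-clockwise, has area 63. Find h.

5

The doubled signed area Σ (x_i y_{i+1} − x_{i+1} y_i) is linear in h.
With h=0 it equals 196; the coefficient of h is -14 (from the two edges through P).
So -14·h + 196 = 2·63 = 126 ⇒ h = 5.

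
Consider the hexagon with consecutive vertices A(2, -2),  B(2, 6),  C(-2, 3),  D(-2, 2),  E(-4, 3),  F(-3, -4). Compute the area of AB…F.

Σ = (16) + (18) + (2) + (2) + (25) + (14) = 77
Area = |Σ|/2 = 38.5.

38.5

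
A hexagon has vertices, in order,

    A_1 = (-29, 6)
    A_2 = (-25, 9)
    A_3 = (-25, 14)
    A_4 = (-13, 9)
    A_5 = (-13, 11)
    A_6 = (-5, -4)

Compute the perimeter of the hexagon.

|A_1A_2| = √((4)² + (3)²) = √25 = 5
|A_2A_3| = √((0)² + (5)²) = √25 = 5
|A_3A_4| = √((12)² + (-5)²) = √169 = 13
|A_4A_5| = √((0)² + (2)²) = √4 = 2
|A_5A_6| = √((8)² + (-15)²) = √289 = 17
|A_6A_1| = √((-24)² + (10)²) = √676 = 26
Perimeter = 5 + 5 + 13 + 2 + 17 + 26 = 68.

68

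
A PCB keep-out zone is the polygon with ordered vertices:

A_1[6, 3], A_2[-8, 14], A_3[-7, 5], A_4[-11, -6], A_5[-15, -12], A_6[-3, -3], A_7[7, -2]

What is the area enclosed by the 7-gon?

Σ = (108) + (58) + (97) + (42) + (9) + (27) + (33) = 374
Area = |Σ|/2 = 187.

187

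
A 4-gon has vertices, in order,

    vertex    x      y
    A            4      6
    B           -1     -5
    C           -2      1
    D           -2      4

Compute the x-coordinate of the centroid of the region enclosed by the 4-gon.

Apply the shoelace formula. First the cross-terms c_i = x_i·y_{i+1} − x_{i+1}·y_i:
  -14, -11, -6, -28  ⇒  2A = -59, A = -29.5.
Then Σ (x_i + x_{i+1})·c_i = -41, so x̄ = -41 / (6·(-29.5)) = 41/177.

41/177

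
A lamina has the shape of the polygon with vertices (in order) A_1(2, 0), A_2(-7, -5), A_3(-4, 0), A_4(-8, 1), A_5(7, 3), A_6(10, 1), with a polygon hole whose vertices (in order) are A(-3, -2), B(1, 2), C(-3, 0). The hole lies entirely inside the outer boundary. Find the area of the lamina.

Outer boundary:
Apply Gauss's area formula: 2A = Σ (x_i·y_{i+1} − x_{i+1}·y_i), indices taken mod 6.
Cross-terms: -10, -20, -4, -31, -23, -2  ⇒  Σ = -90
Area = |Σ|/2 = 45.
Hole:
Σ = (-4) + (6) + (6) = 8
Area = |Σ|/2 = 4.
Net area = 45 − 4 = 41.

41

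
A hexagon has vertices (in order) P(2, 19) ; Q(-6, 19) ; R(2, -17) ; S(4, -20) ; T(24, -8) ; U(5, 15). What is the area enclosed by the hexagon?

Cross-terms: 152, 64, 28, 448, 400, 65  ⇒  Σ = 1157
Area = |Σ|/2 = 578.5.

578.5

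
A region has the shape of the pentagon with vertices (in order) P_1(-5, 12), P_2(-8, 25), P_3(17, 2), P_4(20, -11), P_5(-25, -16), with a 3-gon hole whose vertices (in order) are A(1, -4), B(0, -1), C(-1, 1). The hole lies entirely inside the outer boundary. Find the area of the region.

Outer boundary:
Σ = (-29) + (-441) + (-227) + (-595) + (-380) = -1672
Area = |Σ|/2 = 836.
Hole:
Cross-terms: -1, -1, 3  ⇒  Σ = 1
Area = |Σ|/2 = 0.5.
Net area = 836 − 0.5 = 835.5.

835.5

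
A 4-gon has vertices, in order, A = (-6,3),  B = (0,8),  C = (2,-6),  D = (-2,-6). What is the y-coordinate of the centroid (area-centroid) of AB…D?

Apply Gauss's area formula. First the cross-terms c_i = x_i·y_{i+1} − x_{i+1}·y_i:
  -48, -16, -24, -42  ⇒  2A = -130, A = -65.
Then Σ (y_i + y_{i+1})·c_i = -146, so ȳ = -146 / (6·(-65)) = 73/195.

73/195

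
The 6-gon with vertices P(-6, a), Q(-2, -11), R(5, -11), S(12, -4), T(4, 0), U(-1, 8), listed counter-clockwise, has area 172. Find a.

Write out the shoelace sum; only the two edges meeting at P involve a:
2·Area = [((-1)·a − (-6)·8) + ((-6)·(-11) − (-2)·a)] + 237
       = 1·a + 351 = 344
⇒ a = -7.

-7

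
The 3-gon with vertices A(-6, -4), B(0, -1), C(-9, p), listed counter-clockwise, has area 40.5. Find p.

Write out the shoelace sum; only the two edges meeting at C involve p:
2·Area = [(0·p − (-9)·(-1)) + ((-9)·(-4) − (-6)·p)] + 6
       = 6·p + 33 = 81
⇒ p = 8.

8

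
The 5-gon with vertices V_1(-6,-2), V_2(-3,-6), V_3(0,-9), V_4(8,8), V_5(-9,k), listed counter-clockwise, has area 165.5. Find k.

8

Write out the shoelace sum; only the two edges meeting at V_5 involve k:
2·Area = [(8·k − (-9)·8) + ((-9)·(-2) − (-6)·k)] + 129
       = 14·k + 219 = 331
⇒ k = 8.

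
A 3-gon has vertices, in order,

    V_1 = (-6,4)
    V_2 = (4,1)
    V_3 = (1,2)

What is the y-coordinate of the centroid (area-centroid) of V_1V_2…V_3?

Apply Gauss's area formula. First the cross-terms c_i = x_i·y_{i+1} − x_{i+1}·y_i:
  -22, 7, 16  ⇒  2A = 1, A = 0.5.
Then Σ (y_i + y_{i+1})·c_i = 7, so ȳ = 7 / (6·0.5) = 7/3.

7/3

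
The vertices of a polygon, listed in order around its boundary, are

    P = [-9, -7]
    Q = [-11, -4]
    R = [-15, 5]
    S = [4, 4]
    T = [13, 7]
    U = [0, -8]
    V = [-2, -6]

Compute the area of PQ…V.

Apply the shoelace formula: 2A = Σ (x_i·y_{i+1} − x_{i+1}·y_i), indices taken mod 7.
P→Q: (-9)(-4) − (-11)(-7) = -41
Q→R: (-11)(5) − (-15)(-4) = -115
R→S: (-15)(4) − (4)(5) = -80
S→T: (4)(7) − (13)(4) = -24
T→U: (13)(-8) − (0)(7) = -104
U→V: (0)(-6) − (-2)(-8) = -16
V→P: (-2)(-7) − (-9)(-6) = -40
Σ = -420
Area = |Σ|/2 = 210.

210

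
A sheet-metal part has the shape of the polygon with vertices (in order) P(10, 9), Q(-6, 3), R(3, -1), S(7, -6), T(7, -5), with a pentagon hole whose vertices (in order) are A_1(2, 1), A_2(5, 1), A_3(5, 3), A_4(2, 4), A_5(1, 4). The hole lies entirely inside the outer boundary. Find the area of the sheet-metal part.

86

Outer boundary:
Cross-terms: 84, -3, -11, 7, 113  ⇒  Σ = 190
Area = |Σ|/2 = 95.
Hole:
Apply the shoelace formula: 2A = Σ (x_i·y_{i+1} − x_{i+1}·y_i), indices taken mod 5.
Cross-terms: -3, 10, 14, 4, -7  ⇒  Σ = 18
Area = |Σ|/2 = 9.
Net area = 95 − 9 = 86.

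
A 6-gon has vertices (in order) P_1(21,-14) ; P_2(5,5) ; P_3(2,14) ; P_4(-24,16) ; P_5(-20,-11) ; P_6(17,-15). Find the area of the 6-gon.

875.5

Apply the shoelace formula: 2A = Σ (x_i·y_{i+1} − x_{i+1}·y_i), indices taken mod 6.
P_1→P_2: (21)(5) − (5)(-14) = 175
P_2→P_3: (5)(14) − (2)(5) = 60
P_3→P_4: (2)(16) − (-24)(14) = 368
P_4→P_5: (-24)(-11) − (-20)(16) = 584
P_5→P_6: (-20)(-15) − (17)(-11) = 487
P_6→P_1: (17)(-14) − (21)(-15) = 77
Σ = 1751
Area = |Σ|/2 = 875.5.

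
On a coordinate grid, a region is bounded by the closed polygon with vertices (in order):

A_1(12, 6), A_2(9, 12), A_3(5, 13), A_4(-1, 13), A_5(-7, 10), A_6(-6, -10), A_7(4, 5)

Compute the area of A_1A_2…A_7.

Cross-terms: 90, 57, 78, 81, 130, 10, -36  ⇒  Σ = 410
Area = |Σ|/2 = 205.

205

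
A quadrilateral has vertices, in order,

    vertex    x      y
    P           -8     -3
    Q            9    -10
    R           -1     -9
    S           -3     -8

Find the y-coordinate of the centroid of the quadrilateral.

Apply the shoelace formula. First the cross-terms c_i = x_i·y_{i+1} − x_{i+1}·y_i:
  107, -91, -19, -55  ⇒  2A = -58, A = -29.
Then Σ (y_i + y_{i+1})·c_i = 1266, so ȳ = 1266 / (6·(-29)) = -211/29.

-211/29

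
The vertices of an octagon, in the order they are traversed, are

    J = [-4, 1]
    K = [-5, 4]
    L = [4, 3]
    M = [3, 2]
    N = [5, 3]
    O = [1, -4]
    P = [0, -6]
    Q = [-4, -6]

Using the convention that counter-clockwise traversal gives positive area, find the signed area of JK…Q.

-62.5

Apply the shoelace formula: 2A = Σ (x_i·y_{i+1} − x_{i+1}·y_i), indices taken mod 8.
Cross-terms: -11, -31, -1, -1, -23, -6, -24, -28  ⇒  Σ = -125
Signed area = Σ/2 = -62.5 (negative ⇒ clockwise traversal).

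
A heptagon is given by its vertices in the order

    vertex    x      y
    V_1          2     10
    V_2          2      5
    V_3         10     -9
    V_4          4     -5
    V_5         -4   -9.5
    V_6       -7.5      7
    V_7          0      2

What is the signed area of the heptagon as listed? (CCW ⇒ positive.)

-134.125

Σ = (-10) + (-68) + (-14) + (-58) + (-99.25) + (-15) + (-4) = -268.25
Signed area = Σ/2 = -134.125 (negative ⇒ clockwise traversal).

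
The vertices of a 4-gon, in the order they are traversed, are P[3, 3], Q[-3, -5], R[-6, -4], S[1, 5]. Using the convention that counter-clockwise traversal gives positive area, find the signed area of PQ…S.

Apply Gauss's area formula: 2A = Σ (x_i·y_{i+1} − x_{i+1}·y_i), indices taken mod 4.
P→Q: (3)(-5) − (-3)(3) = -6
Q→R: (-3)(-4) − (-6)(-5) = -18
R→S: (-6)(5) − (1)(-4) = -26
S→P: (1)(3) − (3)(5) = -12
Σ = -62
Signed area = Σ/2 = -31 (negative ⇒ clockwise traversal).

-31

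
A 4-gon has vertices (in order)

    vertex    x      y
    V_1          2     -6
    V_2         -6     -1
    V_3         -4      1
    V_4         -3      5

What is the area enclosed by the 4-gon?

Cross-terms: -38, -10, -17, 8  ⇒  Σ = -57
Area = |Σ|/2 = 28.5.

28.5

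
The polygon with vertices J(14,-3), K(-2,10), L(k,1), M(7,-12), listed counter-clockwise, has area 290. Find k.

Write out the shoelace sum; only the two edges meeting at L involve k:
2·Area = [((-2)·1 − k·10) + (k·(-12) − 7·1)] + 281
       = -22·k + 272 = 580
⇒ k = -14.

-14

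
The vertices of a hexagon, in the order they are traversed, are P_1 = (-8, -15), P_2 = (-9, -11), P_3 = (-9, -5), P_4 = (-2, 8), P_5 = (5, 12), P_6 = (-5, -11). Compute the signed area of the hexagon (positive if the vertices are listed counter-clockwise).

Apply the shoelace formula: 2A = Σ (x_i·y_{i+1} − x_{i+1}·y_i), indices taken mod 6.
P_1→P_2: (-8)(-11) − (-9)(-15) = -47
P_2→P_3: (-9)(-5) − (-9)(-11) = -54
P_3→P_4: (-9)(8) − (-2)(-5) = -82
P_4→P_5: (-2)(12) − (5)(8) = -64
P_5→P_6: (5)(-11) − (-5)(12) = 5
P_6→P_1: (-5)(-15) − (-8)(-11) = -13
Σ = -255
Signed area = Σ/2 = -127.5 (negative ⇒ clockwise traversal).

-127.5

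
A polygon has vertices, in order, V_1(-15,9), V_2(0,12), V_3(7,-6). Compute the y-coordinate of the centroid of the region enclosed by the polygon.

Apply the shoelace formula. First the cross-terms c_i = x_i·y_{i+1} − x_{i+1}·y_i:
  -180, -84, -27  ⇒  2A = -291, A = -145.5.
Then Σ (y_i + y_{i+1})·c_i = -4365, so ȳ = -4365 / (6·(-145.5)) = 5.

5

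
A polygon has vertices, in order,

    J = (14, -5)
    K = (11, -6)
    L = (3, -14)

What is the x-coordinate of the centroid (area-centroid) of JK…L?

Apply Gauss's area formula. First the cross-terms c_i = x_i·y_{i+1} − x_{i+1}·y_i:
  -29, -136, 181  ⇒  2A = 16, A = 8.
Then Σ (x_i + x_{i+1})·c_i = 448, so x̄ = 448 / (6·8) = 28/3.

28/3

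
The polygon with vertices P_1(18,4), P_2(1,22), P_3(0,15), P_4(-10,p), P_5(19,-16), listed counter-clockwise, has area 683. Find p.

The doubled signed area Σ (x_i y_{i+1} − x_{i+1} y_i) is linear in p.
With p=0 it equals 1081; the coefficient of p is -19 (from the two edges through P_4).
So -19·p + 1081 = 2·683 = 1366 ⇒ p = -15.

-15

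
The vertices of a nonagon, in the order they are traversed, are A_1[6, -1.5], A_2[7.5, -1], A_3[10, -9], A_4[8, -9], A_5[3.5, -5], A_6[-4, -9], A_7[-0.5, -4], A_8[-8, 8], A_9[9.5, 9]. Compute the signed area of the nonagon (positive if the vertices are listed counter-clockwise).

Apply the shoelace formula: 2A = Σ (x_i·y_{i+1} − x_{i+1}·y_i), indices taken mod 9.
Σ = (5.25) + (-57.5) + (-18) + (-8.5) + (-51.5) + (11.5) + (-36) + (-148) + (-68.25) = -371
Signed area = Σ/2 = -185.5 (negative ⇒ clockwise traversal).

-185.5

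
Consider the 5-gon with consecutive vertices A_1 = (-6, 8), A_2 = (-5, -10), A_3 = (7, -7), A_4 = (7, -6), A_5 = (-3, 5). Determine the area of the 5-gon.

Σ = (100) + (105) + (7) + (17) + (6) = 235
Area = |Σ|/2 = 117.5.

117.5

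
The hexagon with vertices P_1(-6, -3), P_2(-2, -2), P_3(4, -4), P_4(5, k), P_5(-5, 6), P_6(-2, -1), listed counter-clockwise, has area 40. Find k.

The doubled signed area Σ (x_i y_{i+1} − x_{i+1} y_i) is linear in k.
With k=0 it equals 89; the coefficient of k is 9 (from the two edges through P_4).
So 9·k + 89 = 2·40 = 80 ⇒ k = -1.

-1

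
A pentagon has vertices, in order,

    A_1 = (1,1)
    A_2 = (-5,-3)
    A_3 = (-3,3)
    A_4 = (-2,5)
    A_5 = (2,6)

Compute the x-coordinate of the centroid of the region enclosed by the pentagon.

-217/171

Apply the shoelace formula. First the cross-terms c_i = x_i·y_{i+1} − x_{i+1}·y_i:
  2, -24, -9, -22, -4  ⇒  2A = -57, A = -28.5.
Then Σ (x_i + x_{i+1})·c_i = 217, so x̄ = 217 / (6·(-28.5)) = -217/171.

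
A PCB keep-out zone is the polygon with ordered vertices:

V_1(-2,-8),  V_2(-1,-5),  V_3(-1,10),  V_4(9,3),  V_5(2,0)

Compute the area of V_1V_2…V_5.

64

Apply the shoelace (surveyor's) formula: 2A = Σ (x_i·y_{i+1} − x_{i+1}·y_i), indices taken mod 5.
Σ = (2) + (-15) + (-93) + (-6) + (-16) = -128
Area = |Σ|/2 = 64.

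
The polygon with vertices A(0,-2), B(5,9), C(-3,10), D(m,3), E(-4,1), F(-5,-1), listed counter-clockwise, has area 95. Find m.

-9

Write out the shoelace sum; only the two edges meeting at D involve m:
2·Area = [((-3)·3 − m·10) + (m·1 − (-4)·3)] + 106
       = -9·m + 109 = 190
⇒ m = -9.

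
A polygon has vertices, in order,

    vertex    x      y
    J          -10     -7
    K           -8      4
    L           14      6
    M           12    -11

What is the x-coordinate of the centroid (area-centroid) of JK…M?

Apply the shoelace (surveyor's) formula. First the cross-terms c_i = x_i·y_{i+1} − x_{i+1}·y_i:
  -96, -104, -226, -194  ⇒  2A = -620, A = -310.
Then Σ (x_i + x_{i+1})·c_i = -5160, so x̄ = -5160 / (6·(-310)) = 86/31.

86/31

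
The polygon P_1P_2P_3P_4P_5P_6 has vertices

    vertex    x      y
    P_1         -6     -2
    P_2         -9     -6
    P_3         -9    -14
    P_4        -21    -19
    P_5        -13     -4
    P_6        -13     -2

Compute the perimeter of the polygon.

|P_1P_2| = √((-3)² + (-4)²) = √25 = 5
|P_2P_3| = √((0)² + (-8)²) = √64 = 8
|P_3P_4| = √((-12)² + (-5)²) = √169 = 13
|P_4P_5| = √((8)² + (15)²) = √289 = 17
|P_5P_6| = √((0)² + (2)²) = √4 = 2
|P_6P_1| = √((7)² + (0)²) = √49 = 7
Perimeter = 5 + 8 + 13 + 17 + 2 + 7 = 52.

52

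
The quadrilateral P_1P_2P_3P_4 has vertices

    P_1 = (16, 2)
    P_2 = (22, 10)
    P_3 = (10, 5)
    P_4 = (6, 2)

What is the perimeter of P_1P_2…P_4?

38

|P_1P_2| = √((6)² + (8)²) = √100 = 10
|P_2P_3| = √((-12)² + (-5)²) = √169 = 13
|P_3P_4| = √((-4)² + (-3)²) = √25 = 5
|P_4P_1| = √((10)² + (0)²) = √100 = 10
Perimeter = 10 + 13 + 5 + 10 = 38.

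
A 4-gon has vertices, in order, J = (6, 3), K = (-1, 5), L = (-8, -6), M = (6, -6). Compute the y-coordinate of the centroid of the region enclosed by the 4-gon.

Apply the surveyor's formula. First the cross-terms c_i = x_i·y_{i+1} − x_{i+1}·y_i:
  33, 46, 84, 54  ⇒  2A = 217, A = 108.5.
Then Σ (y_i + y_{i+1})·c_i = -952, so ȳ = -952 / (6·108.5) = -136/93.

-136/93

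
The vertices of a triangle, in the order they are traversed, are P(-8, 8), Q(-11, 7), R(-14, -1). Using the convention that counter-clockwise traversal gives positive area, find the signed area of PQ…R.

Apply Gauss's area formula: 2A = Σ (x_i·y_{i+1} − x_{i+1}·y_i), indices taken mod 3.
P→Q: (-8)(7) − (-11)(8) = 32
Q→R: (-11)(-1) − (-14)(7) = 109
R→P: (-14)(8) − (-8)(-1) = -120
Σ = 21
Signed area = Σ/2 = 10.5 (positive ⇒ counter-clockwise traversal).

10.5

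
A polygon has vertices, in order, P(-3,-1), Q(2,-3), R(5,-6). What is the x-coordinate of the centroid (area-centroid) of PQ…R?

Apply the shoelace formula. First the cross-terms c_i = x_i·y_{i+1} − x_{i+1}·y_i:
  11, 3, -23  ⇒  2A = -9, A = -4.5.
Then Σ (x_i + x_{i+1})·c_i = -36, so x̄ = -36 / (6·(-4.5)) = 4/3.

4/3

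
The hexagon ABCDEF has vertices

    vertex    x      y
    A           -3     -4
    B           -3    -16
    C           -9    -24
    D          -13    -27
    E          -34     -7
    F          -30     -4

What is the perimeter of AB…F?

|AB| = √((0)² + (-12)²) = √144 = 12
|BC| = √((-6)² + (-8)²) = √100 = 10
|CD| = √((-4)² + (-3)²) = √25 = 5
|DE| = √((-21)² + (20)²) = √841 = 29
|EF| = √((4)² + (3)²) = √25 = 5
|FA| = √((27)² + (0)²) = √729 = 27
Perimeter = 12 + 10 + 5 + 29 + 5 + 27 = 88.

88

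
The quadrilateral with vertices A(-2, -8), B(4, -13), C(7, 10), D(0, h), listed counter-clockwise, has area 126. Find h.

Write out the shoelace sum; only the two edges meeting at D involve h:
2·Area = [(7·h − 0·10) + (0·(-8) − (-2)·h)] + 189
       = 9·h + 189 = 252
⇒ h = 7.

7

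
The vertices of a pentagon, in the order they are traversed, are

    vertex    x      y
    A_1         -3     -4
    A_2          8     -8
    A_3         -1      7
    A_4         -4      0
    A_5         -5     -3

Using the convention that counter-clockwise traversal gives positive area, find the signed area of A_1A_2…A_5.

77.5

Cross-terms: 56, 48, 28, 12, 11  ⇒  Σ = 155
Signed area = Σ/2 = 77.5 (positive ⇒ counter-clockwise traversal).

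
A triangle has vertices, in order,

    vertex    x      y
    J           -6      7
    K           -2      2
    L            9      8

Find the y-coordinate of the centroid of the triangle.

17/3

Apply the surveyor's formula. First the cross-terms c_i = x_i·y_{i+1} − x_{i+1}·y_i:
  2, -34, 111  ⇒  2A = 79, A = 39.5.
Then Σ (y_i + y_{i+1})·c_i = 1343, so ȳ = 1343 / (6·39.5) = 17/3.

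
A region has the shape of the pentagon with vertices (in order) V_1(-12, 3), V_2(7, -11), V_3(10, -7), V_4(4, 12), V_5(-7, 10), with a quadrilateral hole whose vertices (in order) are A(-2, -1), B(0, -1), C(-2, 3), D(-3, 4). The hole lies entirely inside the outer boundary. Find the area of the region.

Outer boundary:
Σ = (111) + (61) + (148) + (124) + (99) = 543
Area = |Σ|/2 = 271.5.
Hole:
Apply the shoelace (surveyor's) formula: 2A = Σ (x_i·y_{i+1} − x_{i+1}·y_i), indices taken mod 4.
A→B: (-2)(-1) − (0)(-1) = 2
B→C: (0)(3) − (-2)(-1) = -2
C→D: (-2)(4) − (-3)(3) = 1
D→A: (-3)(-1) − (-2)(4) = 11
Σ = 12
Area = |Σ|/2 = 6.
Net area = 271.5 − 6 = 265.5.

265.5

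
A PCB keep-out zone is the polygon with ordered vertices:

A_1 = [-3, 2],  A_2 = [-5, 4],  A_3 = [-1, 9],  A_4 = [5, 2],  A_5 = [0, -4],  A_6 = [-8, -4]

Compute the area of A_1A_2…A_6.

Apply Gauss's area formula: 2A = Σ (x_i·y_{i+1} − x_{i+1}·y_i), indices taken mod 6.
A_1→A_2: (-3)(4) − (-5)(2) = -2
A_2→A_3: (-5)(9) − (-1)(4) = -41
A_3→A_4: (-1)(2) − (5)(9) = -47
A_4→A_5: (5)(-4) − (0)(2) = -20
A_5→A_6: (0)(-4) − (-8)(-4) = -32
A_6→A_1: (-8)(2) − (-3)(-4) = -28
Σ = -170
Area = |Σ|/2 = 85.

85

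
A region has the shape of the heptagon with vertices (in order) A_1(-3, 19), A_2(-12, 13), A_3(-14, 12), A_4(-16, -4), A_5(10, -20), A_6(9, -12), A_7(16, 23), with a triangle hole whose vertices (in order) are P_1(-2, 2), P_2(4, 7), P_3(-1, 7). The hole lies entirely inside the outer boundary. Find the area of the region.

821

Outer boundary:
Apply the shoelace (surveyor's) formula: 2A = Σ (x_i·y_{i+1} − x_{i+1}·y_i), indices taken mod 7.
A_1→A_2: (-3)(13) − (-12)(19) = 189
A_2→A_3: (-12)(12) − (-14)(13) = 38
A_3→A_4: (-14)(-4) − (-16)(12) = 248
A_4→A_5: (-16)(-20) − (10)(-4) = 360
A_5→A_6: (10)(-12) − (9)(-20) = 60
A_6→A_7: (9)(23) − (16)(-12) = 399
A_7→A_1: (16)(19) − (-3)(23) = 373
Σ = 1667
Area = |Σ|/2 = 833.5.
Hole:
Cross-terms: -22, 35, 12  ⇒  Σ = 25
Area = |Σ|/2 = 12.5.
Net area = 833.5 − 12.5 = 821.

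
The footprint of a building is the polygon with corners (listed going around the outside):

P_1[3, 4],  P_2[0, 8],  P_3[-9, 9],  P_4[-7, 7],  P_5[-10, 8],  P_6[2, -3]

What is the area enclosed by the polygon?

Apply the surveyor's formula: 2A = Σ (x_i·y_{i+1} − x_{i+1}·y_i), indices taken mod 6.
Cross-terms: 24, 72, 0, 14, 14, 17  ⇒  Σ = 141
Area = |Σ|/2 = 70.5.

70.5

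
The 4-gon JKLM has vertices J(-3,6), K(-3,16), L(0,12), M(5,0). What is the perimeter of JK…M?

38

|JK| = √((0)² + (10)²) = √100 = 10
|KL| = √((3)² + (-4)²) = √25 = 5
|LM| = √((5)² + (-12)²) = √169 = 13
|MJ| = √((-8)² + (6)²) = √100 = 10
Perimeter = 10 + 5 + 13 + 10 = 38.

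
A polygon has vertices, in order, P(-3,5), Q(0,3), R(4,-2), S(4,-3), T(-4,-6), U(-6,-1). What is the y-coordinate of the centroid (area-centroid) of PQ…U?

Apply the shoelace formula. First the cross-terms c_i = x_i·y_{i+1} − x_{i+1}·y_i:
  -9, -12, -4, -36, -32, -33  ⇒  2A = -126, A = -63.
Then Σ (y_i + y_{i+1})·c_i = 352, so ȳ = 352 / (6·(-63)) = -176/189.

-176/189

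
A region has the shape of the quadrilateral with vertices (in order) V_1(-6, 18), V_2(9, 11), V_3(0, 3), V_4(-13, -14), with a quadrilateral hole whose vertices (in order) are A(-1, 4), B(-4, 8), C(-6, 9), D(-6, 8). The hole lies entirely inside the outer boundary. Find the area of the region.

Outer boundary:
Apply Gauss's area formula: 2A = Σ (x_i·y_{i+1} − x_{i+1}·y_i), indices taken mod 4.
Cross-terms: -228, 27, 39, -318  ⇒  Σ = -480
Area = |Σ|/2 = 240.
Hole:
Apply the shoelace (surveyor's) formula: 2A = Σ (x_i·y_{i+1} − x_{i+1}·y_i), indices taken mod 4.
Σ = (8) + (12) + (6) + (-16) = 10
Area = |Σ|/2 = 5.
Net area = 240 − 5 = 235.

235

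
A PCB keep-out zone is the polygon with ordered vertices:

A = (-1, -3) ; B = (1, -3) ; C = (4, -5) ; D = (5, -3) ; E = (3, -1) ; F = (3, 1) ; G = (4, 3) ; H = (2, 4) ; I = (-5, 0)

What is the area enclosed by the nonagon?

43

Apply Gauss's area formula: 2A = Σ (x_i·y_{i+1} − x_{i+1}·y_i), indices taken mod 9.
Σ = (6) + (7) + (13) + (4) + (6) + (5) + (10) + (20) + (15) = 86
Area = |Σ|/2 = 43.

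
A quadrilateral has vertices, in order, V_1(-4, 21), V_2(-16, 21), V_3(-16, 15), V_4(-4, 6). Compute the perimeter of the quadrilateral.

48

|V_1V_2| = √((-12)² + (0)²) = √144 = 12
|V_2V_3| = √((0)² + (-6)²) = √36 = 6
|V_3V_4| = √((12)² + (-9)²) = √225 = 15
|V_4V_1| = √((0)² + (15)²) = √225 = 15
Perimeter = 12 + 6 + 15 + 15 = 48.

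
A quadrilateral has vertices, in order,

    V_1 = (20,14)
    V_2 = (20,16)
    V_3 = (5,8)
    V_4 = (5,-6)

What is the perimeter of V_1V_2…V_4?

58

|V_1V_2| = √((0)² + (2)²) = √4 = 2
|V_2V_3| = √((-15)² + (-8)²) = √289 = 17
|V_3V_4| = √((0)² + (-14)²) = √196 = 14
|V_4V_1| = √((15)² + (20)²) = √625 = 25
Perimeter = 2 + 17 + 14 + 25 = 58.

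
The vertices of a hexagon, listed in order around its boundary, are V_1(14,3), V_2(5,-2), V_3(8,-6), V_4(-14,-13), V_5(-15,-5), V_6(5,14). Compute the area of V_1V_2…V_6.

368

Apply Gauss's area formula: 2A = Σ (x_i·y_{i+1} − x_{i+1}·y_i), indices taken mod 6.
V_1→V_2: (14)(-2) − (5)(3) = -43
V_2→V_3: (5)(-6) − (8)(-2) = -14
V_3→V_4: (8)(-13) − (-14)(-6) = -188
V_4→V_5: (-14)(-5) − (-15)(-13) = -125
V_5→V_6: (-15)(14) − (5)(-5) = -185
V_6→V_1: (5)(3) − (14)(14) = -181
Σ = -736
Area = |Σ|/2 = 368.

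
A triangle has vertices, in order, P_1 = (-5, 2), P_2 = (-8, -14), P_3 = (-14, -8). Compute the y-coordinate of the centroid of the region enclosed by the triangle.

-20/3

Apply the surveyor's formula. First the cross-terms c_i = x_i·y_{i+1} − x_{i+1}·y_i:
  86, -132, -68  ⇒  2A = -114, A = -57.
Then Σ (y_i + y_{i+1})·c_i = 2280, so ȳ = 2280 / (6·(-57)) = -20/3.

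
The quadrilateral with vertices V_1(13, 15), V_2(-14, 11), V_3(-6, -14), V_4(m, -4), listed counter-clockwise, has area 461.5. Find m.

Write out the shoelace sum; only the two edges meeting at V_4 involve m:
2·Area = [((-6)·(-4) − m·(-14)) + (m·15 − 13·(-4))] + 615
       = 29·m + 691 = 923
⇒ m = 8.

8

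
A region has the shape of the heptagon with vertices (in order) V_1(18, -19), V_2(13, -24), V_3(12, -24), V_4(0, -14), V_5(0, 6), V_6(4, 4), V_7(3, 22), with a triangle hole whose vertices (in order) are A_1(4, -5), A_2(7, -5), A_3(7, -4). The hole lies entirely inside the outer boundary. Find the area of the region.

Outer boundary:
V_1→V_2: (18)(-24) − (13)(-19) = -185
V_2→V_3: (13)(-24) − (12)(-24) = -24
V_3→V_4: (12)(-14) − (0)(-24) = -168
V_4→V_5: (0)(6) − (0)(-14) = 0
V_5→V_6: (0)(4) − (4)(6) = -24
V_6→V_7: (4)(22) − (3)(4) = 76
V_7→V_1: (3)(-19) − (18)(22) = -453
Σ = -778
Area = |Σ|/2 = 389.
Hole:
Apply the shoelace (surveyor's) formula: 2A = Σ (x_i·y_{i+1} − x_{i+1}·y_i), indices taken mod 3.
Cross-terms: 15, 7, -19  ⇒  Σ = 3
Area = |Σ|/2 = 1.5.
Net area = 389 − 1.5 = 387.5.

387.5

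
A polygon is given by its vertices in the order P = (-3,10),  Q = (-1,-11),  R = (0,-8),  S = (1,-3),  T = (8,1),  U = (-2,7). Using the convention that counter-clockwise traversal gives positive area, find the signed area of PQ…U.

P→Q: (-3)(-11) − (-1)(10) = 43
Q→R: (-1)(-8) − (0)(-11) = 8
R→S: (0)(-3) − (1)(-8) = 8
S→T: (1)(1) − (8)(-3) = 25
T→U: (8)(7) − (-2)(1) = 58
U→P: (-2)(10) − (-3)(7) = 1
Σ = 143
Signed area = Σ/2 = 71.5 (positive ⇒ counter-clockwise traversal).

71.5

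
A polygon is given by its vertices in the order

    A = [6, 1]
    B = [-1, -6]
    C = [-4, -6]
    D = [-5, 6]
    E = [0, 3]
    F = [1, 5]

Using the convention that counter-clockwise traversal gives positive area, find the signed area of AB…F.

-77

Apply the shoelace (surveyor's) formula: 2A = Σ (x_i·y_{i+1} − x_{i+1}·y_i), indices taken mod 6.
Σ = (-35) + (-18) + (-54) + (-15) + (-3) + (-29) = -154
Signed area = Σ/2 = -77 (negative ⇒ clockwise traversal).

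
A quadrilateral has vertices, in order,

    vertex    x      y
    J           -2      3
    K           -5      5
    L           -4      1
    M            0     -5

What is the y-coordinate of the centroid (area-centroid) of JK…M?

Apply the shoelace formula. First the cross-terms c_i = x_i·y_{i+1} − x_{i+1}·y_i:
  5, 15, 20, -10  ⇒  2A = 30, A = 15.
Then Σ (y_i + y_{i+1})·c_i = 70, so ȳ = 70 / (6·15) = 7/9.

7/9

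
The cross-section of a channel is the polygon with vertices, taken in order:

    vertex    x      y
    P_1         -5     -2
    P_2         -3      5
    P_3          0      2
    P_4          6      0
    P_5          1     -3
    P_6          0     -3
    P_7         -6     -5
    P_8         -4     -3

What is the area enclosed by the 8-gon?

48.5

Apply Gauss's area formula: 2A = Σ (x_i·y_{i+1} − x_{i+1}·y_i), indices taken mod 8.
Cross-terms: -31, -6, -12, -18, -3, -18, -2, -7  ⇒  Σ = -97
Area = |Σ|/2 = 48.5.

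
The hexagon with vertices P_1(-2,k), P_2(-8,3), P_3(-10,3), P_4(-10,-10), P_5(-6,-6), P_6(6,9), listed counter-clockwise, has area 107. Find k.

6

Write out the shoelace sum; only the two edges meeting at P_1 involve k:
2·Area = [(6·k − (-2)·9) + ((-2)·3 − (-8)·k)] + 118
       = 14·k + 130 = 214
⇒ k = 6.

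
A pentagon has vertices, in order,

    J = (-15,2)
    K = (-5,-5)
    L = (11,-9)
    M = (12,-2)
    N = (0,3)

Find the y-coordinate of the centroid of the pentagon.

Apply the shoelace (surveyor's) formula. First the cross-terms c_i = x_i·y_{i+1} − x_{i+1}·y_i:
  85, 100, 86, 36, 45  ⇒  2A = 352, A = 176.
Then Σ (y_i + y_{i+1})·c_i = -2340, so ȳ = -2340 / (6·176) = -195/88.

-195/88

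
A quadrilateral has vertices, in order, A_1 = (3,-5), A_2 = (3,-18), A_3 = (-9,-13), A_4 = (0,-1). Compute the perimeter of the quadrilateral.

46

|A_1A_2| = √((0)² + (-13)²) = √169 = 13
|A_2A_3| = √((-12)² + (5)²) = √169 = 13
|A_3A_4| = √((9)² + (12)²) = √225 = 15
|A_4A_1| = √((3)² + (-4)²) = √25 = 5
Perimeter = 13 + 13 + 15 + 5 = 46.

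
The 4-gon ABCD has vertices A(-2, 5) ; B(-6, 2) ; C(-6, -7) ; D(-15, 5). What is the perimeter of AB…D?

|AB| = √((-4)² + (-3)²) = √25 = 5
|BC| = √((0)² + (-9)²) = √81 = 9
|CD| = √((-9)² + (12)²) = √225 = 15
|DA| = √((13)² + (0)²) = √169 = 13
Perimeter = 5 + 9 + 15 + 13 = 42.

42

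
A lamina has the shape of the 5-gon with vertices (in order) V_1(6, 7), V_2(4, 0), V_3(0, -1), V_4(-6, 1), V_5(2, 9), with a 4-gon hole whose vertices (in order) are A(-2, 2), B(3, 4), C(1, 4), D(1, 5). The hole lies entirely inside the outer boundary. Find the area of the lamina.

63.5

Outer boundary:
Apply Gauss's area formula: 2A = Σ (x_i·y_{i+1} − x_{i+1}·y_i), indices taken mod 5.
Σ = (-28) + (-4) + (-6) + (-56) + (-40) = -134
Area = |Σ|/2 = 67.
Hole:
Cross-terms: -14, 8, 1, 12  ⇒  Σ = 7
Area = |Σ|/2 = 3.5.
Net area = 67 − 3.5 = 63.5.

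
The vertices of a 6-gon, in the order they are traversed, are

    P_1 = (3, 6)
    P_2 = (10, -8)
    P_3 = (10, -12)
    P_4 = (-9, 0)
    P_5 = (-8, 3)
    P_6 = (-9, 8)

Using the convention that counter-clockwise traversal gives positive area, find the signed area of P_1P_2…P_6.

Apply the shoelace (surveyor's) formula: 2A = Σ (x_i·y_{i+1} − x_{i+1}·y_i), indices taken mod 6.
P_1→P_2: (3)(-8) − (10)(6) = -84
P_2→P_3: (10)(-12) − (10)(-8) = -40
P_3→P_4: (10)(0) − (-9)(-12) = -108
P_4→P_5: (-9)(3) − (-8)(0) = -27
P_5→P_6: (-8)(8) − (-9)(3) = -37
P_6→P_1: (-9)(6) − (3)(8) = -78
Σ = -374
Signed area = Σ/2 = -187 (negative ⇒ clockwise traversal).

-187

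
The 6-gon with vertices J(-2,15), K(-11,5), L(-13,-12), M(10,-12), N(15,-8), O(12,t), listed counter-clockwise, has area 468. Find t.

-4

Write out the shoelace sum; only the two edges meeting at O involve t:
2·Area = [(15·t − 12·(-8)) + (12·15 − (-2)·t)] + 728
       = 17·t + 1004 = 936
⇒ t = -4.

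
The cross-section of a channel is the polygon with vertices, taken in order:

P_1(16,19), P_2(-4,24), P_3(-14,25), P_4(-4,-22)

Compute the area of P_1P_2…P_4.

690

Apply the surveyor's formula: 2A = Σ (x_i·y_{i+1} − x_{i+1}·y_i), indices taken mod 4.
Σ = (460) + (236) + (408) + (276) = 1380
Area = |Σ|/2 = 690.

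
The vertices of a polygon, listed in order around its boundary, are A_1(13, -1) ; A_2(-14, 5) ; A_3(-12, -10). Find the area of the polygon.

Apply the shoelace (surveyor's) formula: 2A = Σ (x_i·y_{i+1} − x_{i+1}·y_i), indices taken mod 3.
Σ = (51) + (200) + (142) = 393
Area = |Σ|/2 = 196.5.

196.5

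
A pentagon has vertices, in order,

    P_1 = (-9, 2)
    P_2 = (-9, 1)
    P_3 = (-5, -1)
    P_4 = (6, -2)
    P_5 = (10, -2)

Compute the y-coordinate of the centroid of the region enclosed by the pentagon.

Apply the shoelace formula. First the cross-terms c_i = x_i·y_{i+1} − x_{i+1}·y_i:
  9, 14, 16, 8, 2  ⇒  2A = 49, A = 24.5.
Then Σ (y_i + y_{i+1})·c_i = -53, so ȳ = -53 / (6·24.5) = -53/147.

-53/147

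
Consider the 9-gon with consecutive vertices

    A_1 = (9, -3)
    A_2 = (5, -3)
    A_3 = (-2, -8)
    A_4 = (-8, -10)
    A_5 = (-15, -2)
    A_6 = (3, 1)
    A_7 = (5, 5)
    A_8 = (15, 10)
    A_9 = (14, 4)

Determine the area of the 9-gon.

209

Apply Gauss's area formula: 2A = Σ (x_i·y_{i+1} − x_{i+1}·y_i), indices taken mod 9.
Cross-terms: -12, -46, -44, -134, -9, 10, -25, -80, -78  ⇒  Σ = -418
Area = |Σ|/2 = 209.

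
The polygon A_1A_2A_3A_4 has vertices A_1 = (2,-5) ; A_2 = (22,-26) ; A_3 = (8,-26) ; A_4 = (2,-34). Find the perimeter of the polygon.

|A_1A_2| = √((20)² + (-21)²) = √841 = 29
|A_2A_3| = √((-14)² + (0)²) = √196 = 14
|A_3A_4| = √((-6)² + (-8)²) = √100 = 10
|A_4A_1| = √((0)² + (29)²) = √841 = 29
Perimeter = 29 + 14 + 10 + 29 = 82.

82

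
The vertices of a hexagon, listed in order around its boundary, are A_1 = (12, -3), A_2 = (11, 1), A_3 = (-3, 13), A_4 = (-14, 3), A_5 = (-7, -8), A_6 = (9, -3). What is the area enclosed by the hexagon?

Σ = (45) + (146) + (173) + (133) + (93) + (9) = 599
Area = |Σ|/2 = 299.5.

299.5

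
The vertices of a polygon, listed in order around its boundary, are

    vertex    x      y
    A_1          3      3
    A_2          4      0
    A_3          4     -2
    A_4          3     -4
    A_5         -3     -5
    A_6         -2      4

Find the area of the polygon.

Cross-terms: -12, -8, -10, -27, -22, -18  ⇒  Σ = -97
Area = |Σ|/2 = 48.5.

48.5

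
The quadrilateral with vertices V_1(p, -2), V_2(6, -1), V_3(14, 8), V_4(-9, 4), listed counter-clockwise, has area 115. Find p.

Write out the shoelace sum; only the two edges meeting at V_1 involve p:
2·Area = [((-9)·(-2) − p·4) + (p·(-1) − 6·(-2))] + 190
       = -5·p + 220 = 230
⇒ p = -2.

-2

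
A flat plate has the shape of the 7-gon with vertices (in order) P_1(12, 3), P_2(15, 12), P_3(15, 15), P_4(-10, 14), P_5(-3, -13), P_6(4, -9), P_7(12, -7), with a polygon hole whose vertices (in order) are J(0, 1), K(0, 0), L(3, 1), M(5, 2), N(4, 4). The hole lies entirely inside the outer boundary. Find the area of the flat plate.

469

Outer boundary:
Apply Gauss's area formula: 2A = Σ (x_i·y_{i+1} − x_{i+1}·y_i), indices taken mod 7.
Σ = (99) + (45) + (360) + (172) + (79) + (80) + (120) = 955
Area = |Σ|/2 = 477.5.
Hole:
Apply Gauss's area formula: 2A = Σ (x_i·y_{i+1} − x_{i+1}·y_i), indices taken mod 5.
Σ = (0) + (0) + (1) + (12) + (4) = 17
Area = |Σ|/2 = 8.5.
Net area = 477.5 − 8.5 = 469.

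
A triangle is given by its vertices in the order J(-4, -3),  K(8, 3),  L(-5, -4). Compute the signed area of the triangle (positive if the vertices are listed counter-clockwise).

-3

Apply the surveyor's formula: 2A = Σ (x_i·y_{i+1} − x_{i+1}·y_i), indices taken mod 3.
Σ = (12) + (-17) + (-1) = -6
Signed area = Σ/2 = -3 (negative ⇒ clockwise traversal).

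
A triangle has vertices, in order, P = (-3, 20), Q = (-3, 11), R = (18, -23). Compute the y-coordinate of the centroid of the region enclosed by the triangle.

8/3

Apply the surveyor's formula. First the cross-terms c_i = x_i·y_{i+1} − x_{i+1}·y_i:
  27, -129, 291  ⇒  2A = 189, A = 94.5.
Then Σ (y_i + y_{i+1})·c_i = 1512, so ȳ = 1512 / (6·94.5) = 8/3.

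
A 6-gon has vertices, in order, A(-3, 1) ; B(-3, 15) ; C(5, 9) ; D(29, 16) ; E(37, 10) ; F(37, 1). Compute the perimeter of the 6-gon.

|AB| = √((0)² + (14)²) = √196 = 14
|BC| = √((8)² + (-6)²) = √100 = 10
|CD| = √((24)² + (7)²) = √625 = 25
|DE| = √((8)² + (-6)²) = √100 = 10
|EF| = √((0)² + (-9)²) = √81 = 9
|FA| = √((-40)² + (0)²) = √1600 = 40
Perimeter = 14 + 10 + 25 + 10 + 9 + 40 = 108.

108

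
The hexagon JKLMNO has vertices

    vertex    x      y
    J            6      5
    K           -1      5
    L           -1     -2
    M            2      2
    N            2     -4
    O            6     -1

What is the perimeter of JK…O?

36

|JK| = √((-7)² + (0)²) = √49 = 7
|KL| = √((0)² + (-7)²) = √49 = 7
|LM| = √((3)² + (4)²) = √25 = 5
|MN| = √((0)² + (-6)²) = √36 = 6
|NO| = √((4)² + (3)²) = √25 = 5
|OJ| = √((0)² + (6)²) = √36 = 6
Perimeter = 7 + 7 + 5 + 6 + 5 + 6 = 36.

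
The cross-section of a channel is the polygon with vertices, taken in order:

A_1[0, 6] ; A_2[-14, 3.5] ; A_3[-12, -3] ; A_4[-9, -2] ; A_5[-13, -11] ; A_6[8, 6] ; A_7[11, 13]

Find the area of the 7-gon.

176

Cross-terms: 84, 84, -3, 73, 10, 38, 66  ⇒  Σ = 352
Area = |Σ|/2 = 176.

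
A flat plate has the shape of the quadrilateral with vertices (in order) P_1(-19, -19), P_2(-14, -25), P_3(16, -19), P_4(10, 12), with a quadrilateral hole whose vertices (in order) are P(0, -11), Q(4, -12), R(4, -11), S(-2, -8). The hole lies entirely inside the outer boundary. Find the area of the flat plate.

639.5

Outer boundary:
Σ = (209) + (666) + (382) + (38) = 1295
Area = |Σ|/2 = 647.5.
Hole:
Apply the shoelace formula: 2A = Σ (x_i·y_{i+1} − x_{i+1}·y_i), indices taken mod 4.
Σ = (44) + (4) + (-54) + (22) = 16
Area = |Σ|/2 = 8.
Net area = 647.5 − 8 = 639.5.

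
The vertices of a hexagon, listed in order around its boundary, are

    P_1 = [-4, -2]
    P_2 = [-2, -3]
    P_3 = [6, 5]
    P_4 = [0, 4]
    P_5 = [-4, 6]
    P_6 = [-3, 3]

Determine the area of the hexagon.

40

Apply Gauss's area formula: 2A = Σ (x_i·y_{i+1} − x_{i+1}·y_i), indices taken mod 6.
Σ = (8) + (8) + (24) + (16) + (6) + (18) = 80
Area = |Σ|/2 = 40.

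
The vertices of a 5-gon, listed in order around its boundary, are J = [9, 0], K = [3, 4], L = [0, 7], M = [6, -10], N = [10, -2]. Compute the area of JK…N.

60.5

Apply the shoelace formula: 2A = Σ (x_i·y_{i+1} − x_{i+1}·y_i), indices taken mod 5.
Cross-terms: 36, 21, -42, 88, 18  ⇒  Σ = 121
Area = |Σ|/2 = 60.5.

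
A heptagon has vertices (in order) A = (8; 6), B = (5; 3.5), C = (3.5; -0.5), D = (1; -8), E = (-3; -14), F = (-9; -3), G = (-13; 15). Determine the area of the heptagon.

Apply the surveyor's formula: 2A = Σ (x_i·y_{i+1} − x_{i+1}·y_i), indices taken mod 7.
A→B: (8)(3.5) − (5)(6) = -2
B→C: (5)(-0.5) − (3.5)(3.5) = -14.75
C→D: (3.5)(-8) − (1)(-0.5) = -27.5
D→E: (1)(-14) − (-3)(-8) = -38
E→F: (-3)(-3) − (-9)(-14) = -117
F→G: (-9)(15) − (-13)(-3) = -174
G→A: (-13)(6) − (8)(15) = -198
Σ = -571.25
Area = |Σ|/2 = 285.625.

285.625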